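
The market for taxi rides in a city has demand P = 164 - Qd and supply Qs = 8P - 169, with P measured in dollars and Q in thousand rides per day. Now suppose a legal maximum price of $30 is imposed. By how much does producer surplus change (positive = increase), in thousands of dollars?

-693

Rearranging demand gives Qd = 164 - P. Setting quantity demanded equal to quantity supplied, 164 - P = 8P - 169, gives P* = 37 and Q* = 127.
Since 30 < 37, the ceiling is binding.
At P = 30: Qd = 164 - 30 = 134 and Qs = 8·30 - 169 = 71.
Producer surplus without the control is ½ · (37 - 21.125) · 127 = 1008.0625.
With the ceiling, producers sell 71 units at 30, so PS = ½ · (30 - 21.125) · 71 = 315.0625.
Change in producer surplus = 315.0625 - 1008.0625 = -693.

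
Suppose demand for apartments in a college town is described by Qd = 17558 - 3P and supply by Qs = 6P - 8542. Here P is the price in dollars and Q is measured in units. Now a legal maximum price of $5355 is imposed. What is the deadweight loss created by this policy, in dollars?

0

Setting quantity demanded equal to quantity supplied, 17558 - 3P = 6P - 8542, gives P* = 2900 and Q* = 8858.
Since 5355 is above P* = 2900, the ceiling does not bind and the free-market outcome prevails.
Since the control does not bind, no trades are prevented and deadweight loss is zero.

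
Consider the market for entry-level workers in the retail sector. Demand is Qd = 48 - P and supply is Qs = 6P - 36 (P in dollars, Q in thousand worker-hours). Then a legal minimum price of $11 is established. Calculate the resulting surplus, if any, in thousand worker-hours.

Without the control the market clears where 48 - P = 6P - 36, i.e. P* = 12 and Q* = 36.
The floor of 11 is below the equilibrium price 12, so it is not binding; the market clears at P* = 12, Q* = 36.
Since the control does not bind, there is no surplus.

0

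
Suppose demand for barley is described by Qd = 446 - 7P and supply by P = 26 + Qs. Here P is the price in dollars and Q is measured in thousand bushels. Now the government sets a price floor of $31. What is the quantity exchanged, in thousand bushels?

Rearranging supply gives Qs = P - 26. Equilibrium: 446 - 7P = P - 26, so 472 = 8P and P* = 59, Q* = 33.
The floor of 31 is below the equilibrium price 59, so it is not binding; the market clears at P* = 59, Q* = 33.

33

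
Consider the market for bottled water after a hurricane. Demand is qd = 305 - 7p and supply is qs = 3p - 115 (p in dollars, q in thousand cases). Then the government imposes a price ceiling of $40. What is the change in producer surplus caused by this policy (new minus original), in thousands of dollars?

-16

In a free market, 305 - 7p = 3p - 115 gives the equilibrium p* = 42, q* = 11.
Because the ceiling (40) lies below the market-clearing price, it is binding.
At p = 40: qd = 305 - 7·40 = 25 and qs = 3·40 - 115 = 5.
Producer surplus without the control is ½ · (42 - 115/3) · 11 = 121/6.
With the ceiling, producers sell 5 units at 40, so PS = ½ · (40 - 115/3) · 5 = 25/6.
Change in producer surplus = 25/6 - 121/6 = -16.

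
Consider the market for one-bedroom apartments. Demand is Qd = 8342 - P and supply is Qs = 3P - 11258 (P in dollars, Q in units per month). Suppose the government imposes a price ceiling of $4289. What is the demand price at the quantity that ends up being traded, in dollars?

Setting quantity demanded equal to quantity supplied, 8342 - P = 3P - 11258, gives P* = 4900 and Q* = 3442.
Since 4289 < 4900, the ceiling is binding.
At P = 4289: Qd = 8342 - 4289 = 4053 and Qs = 3·4289 - 11258 = 1609.
Only 1609 units reach the market. On the demand curve, the marginal buyer's willingness to pay at Q = 1609 is (8342 - 1609) = 6733.

6733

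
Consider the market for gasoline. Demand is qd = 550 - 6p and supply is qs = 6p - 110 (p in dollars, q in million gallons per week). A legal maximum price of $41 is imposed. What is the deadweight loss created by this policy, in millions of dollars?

1176

Equilibrium: 550 - 6p = 6p - 110, so 660 = 12p and p* = 55, q* = 220.
Since 41 < 55, the ceiling is binding.
At p = 41: qd = 550 - 6·41 = 304 and qs = 6·41 - 110 = 136.
Quantity traded falls to 136. At q = 136 the demand price is (550 - 136)/6 = 69 and the supply price is (110 + 136)/6 = 41.
Deadweight loss = ½ · (69 - 41) · (220 - 136) = ½ · 28 · 84 = 1176.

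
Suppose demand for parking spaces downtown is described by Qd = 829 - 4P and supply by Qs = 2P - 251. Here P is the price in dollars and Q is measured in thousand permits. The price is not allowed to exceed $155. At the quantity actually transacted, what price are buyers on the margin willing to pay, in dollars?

192.5

In a free market, 829 - 4P = 2P - 251 gives the equilibrium P* = 180, Q* = 109.
Because the ceiling (155) lies below the market-clearing price, it is binding.
At P = 155: Qd = 829 - 4·155 = 209 and Qs = 2·155 - 251 = 59.
Only 59 units reach the market. On the demand curve, the marginal buyer's willingness to pay at Q = 59 is (829 - 59)/4 = 192.5.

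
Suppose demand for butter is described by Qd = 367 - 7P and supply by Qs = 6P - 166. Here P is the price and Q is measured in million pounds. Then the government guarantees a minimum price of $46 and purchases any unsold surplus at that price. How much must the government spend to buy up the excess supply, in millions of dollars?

2990

Equilibrium: 367 - 7P = 6P - 166, so 533 = 13P and P* = 41, Q* = 80.
Since 46 > 41, the floor is binding.
At P = 46: Qd = 367 - 7·46 = 45 and Qs = 6·46 - 166 = 110.
Surplus = Qs - Qd = 65.
Government expenditure = surplus × support price = 65 × 46 = 2990.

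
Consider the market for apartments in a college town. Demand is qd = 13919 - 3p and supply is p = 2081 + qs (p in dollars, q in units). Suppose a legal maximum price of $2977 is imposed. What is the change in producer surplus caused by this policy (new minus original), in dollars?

-1439872.5

Rearranging supply gives qs = p - 2081. In a free market, 13919 - 3p = p - 2081 gives the equilibrium p* = 4000, q* = 1919.
Because the ceiling (2977) lies below the market-clearing price, it is binding.
At p = 2977: qd = 13919 - 3·2977 = 4988 and qs = 2977 - 2081 = 896.
Producer surplus without the control is ½ · (4000 - 2081) · 1919 = 1841280.5.
With the ceiling, producers sell 896 units at 2977, so PS = ½ · (2977 - 2081) · 896 = 401408.
Change in producer surplus = 401408 - 1841280.5 = -1439872.5.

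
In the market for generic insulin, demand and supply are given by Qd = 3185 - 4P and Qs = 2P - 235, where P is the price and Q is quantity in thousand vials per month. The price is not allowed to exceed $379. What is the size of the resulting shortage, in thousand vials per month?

1146

Equilibrium: 3185 - 4P = 2P - 235, so 3420 = 6P and P* = 570, Q* = 905.
Because the ceiling (379) lies below the market-clearing price, it is binding.
At P = 379: Qd = 3185 - 4·379 = 1669 and Qs = 2·379 - 235 = 523.
Shortage = Qd - Qs = 1669 - 523 = 1146.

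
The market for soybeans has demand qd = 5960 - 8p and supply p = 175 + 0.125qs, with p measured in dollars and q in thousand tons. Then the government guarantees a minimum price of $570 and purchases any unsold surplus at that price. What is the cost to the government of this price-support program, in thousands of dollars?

Rearranging supply gives qs = 8p - 1400. In a free market, 5960 - 8p = 8p - 1400 gives the equilibrium p* = 460, q* = 2280.
Because the floor (570) lies above the market-clearing price, it is binding.
At p = 570: qd = 5960 - 8·570 = 1400 and qs = 8·570 - 1400 = 3160.
Surplus = qs - qd = 1760.
Government expenditure = surplus × support price = 1760 × 570 = 1003200.

1003200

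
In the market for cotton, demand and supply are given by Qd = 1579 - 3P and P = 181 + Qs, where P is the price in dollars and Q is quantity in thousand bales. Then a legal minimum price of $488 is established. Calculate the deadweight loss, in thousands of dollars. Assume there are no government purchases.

13824

Rearranging supply gives Qs = P - 181. Without the control the market clears where 1579 - 3P = P - 181, i.e. P* = 440 and Q* = 259.
Since 488 > 440, the floor is binding.
At P = 488: Qd = 1579 - 3·488 = 115 and Qs = 488 - 181 = 307.
Quantity traded falls to 115. At Q = 115 the demand price is (1579 - 115)/3 = 488 and the supply price is 181 + 115 = 296.
Deadweight loss = ½ · (488 - 296) · (259 - 115) = ½ · 192 · 144 = 13824.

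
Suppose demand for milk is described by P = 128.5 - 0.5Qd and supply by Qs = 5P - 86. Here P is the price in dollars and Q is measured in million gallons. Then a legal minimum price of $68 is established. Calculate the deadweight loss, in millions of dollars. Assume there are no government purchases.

Rearranging demand gives Qd = 257 - 2P. Setting quantity demanded equal to quantity supplied, 257 - 2P = 5P - 86, gives P* = 49 and Q* = 159.
Because the floor (68) lies above the market-clearing price, it is binding.
At P = 68: Qd = 257 - 2·68 = 121 and Qs = 5·68 - 86 = 254.
Quantity traded falls to 121. At Q = 121 the demand price is (257 - 121)/2 = 68 and the supply price is (86 + 121)/5 = 41.4.
Deadweight loss = ½ · (68 - 41.4) · (159 - 121) = ½ · 26.6 · 38 = 505.4.

505.4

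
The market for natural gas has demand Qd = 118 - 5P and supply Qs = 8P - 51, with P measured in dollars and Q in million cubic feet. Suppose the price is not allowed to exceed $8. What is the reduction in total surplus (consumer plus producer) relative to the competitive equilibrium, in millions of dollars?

260

Equilibrium: 118 - 5P = 8P - 51, so 169 = 13P and P* = 13, Q* = 53.
The ceiling of 8 is below the equilibrium price 13, so it binds.
At P = 8: Qd = 118 - 5·8 = 78 and Qs = 8·8 - 51 = 13.
Quantity traded falls to 13. At Q = 13 the demand price is (118 - 13)/5 = 21 and the supply price is (51 + 13)/8 = 8.
Deadweight loss = ½ · (21 - 8) · (53 - 13) = ½ · 13 · 40 = 260.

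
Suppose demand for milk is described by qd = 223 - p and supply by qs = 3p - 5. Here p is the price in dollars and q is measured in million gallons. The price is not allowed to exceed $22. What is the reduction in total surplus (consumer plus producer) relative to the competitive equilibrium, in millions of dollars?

Setting quantity demanded equal to quantity supplied, 223 - p = 3p - 5, gives p* = 57 and q* = 166.
The ceiling of 22 is below the equilibrium price 57, so it binds.
At p = 22: qd = 223 - 22 = 201 and qs = 3·22 - 5 = 61.
Quantity traded falls to 61. At q = 61 the demand price is 223 - 61 = 162 and the supply price is (5 + 61)/3 = 22.
Deadweight loss = ½ · (162 - 22) · (166 - 61) = ½ · 140 · 105 = 7350.

7350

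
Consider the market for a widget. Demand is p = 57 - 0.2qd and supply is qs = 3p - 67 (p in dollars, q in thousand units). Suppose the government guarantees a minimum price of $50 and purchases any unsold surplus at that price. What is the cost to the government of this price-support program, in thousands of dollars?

Rearranging demand gives qd = 285 - 5p. Setting quantity demanded equal to quantity supplied, 285 - 5p = 3p - 67, gives p* = 44 and q* = 65.
The floor of 50 is above the equilibrium price 44, so it binds.
At p = 50: qd = 285 - 5·50 = 35 and qs = 3·50 - 67 = 83.
Surplus = qs - qd = 48.
Government expenditure = surplus × support price = 48 × 50 = 2400.

2400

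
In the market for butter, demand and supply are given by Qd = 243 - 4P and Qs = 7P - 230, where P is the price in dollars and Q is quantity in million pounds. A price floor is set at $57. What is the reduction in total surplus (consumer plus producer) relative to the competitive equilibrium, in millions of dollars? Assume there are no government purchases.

Equilibrium: 243 - 4P = 7P - 230, so 473 = 11P and P* = 43, Q* = 71.
Because the floor (57) lies above the market-clearing price, it is binding.
At P = 57: Qd = 243 - 4·57 = 15 and Qs = 7·57 - 230 = 169.
Quantity traded falls to 15. At Q = 15 the demand price is (243 - 15)/4 = 57 and the supply price is (230 + 15)/7 = 35.
Deadweight loss = ½ · (57 - 35) · (71 - 15) = ½ · 22 · 56 = 616.

616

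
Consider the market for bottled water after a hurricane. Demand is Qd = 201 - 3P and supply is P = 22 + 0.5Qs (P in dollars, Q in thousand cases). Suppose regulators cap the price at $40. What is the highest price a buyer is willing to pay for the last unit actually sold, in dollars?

55

Rearranging supply gives Qs = 2P - 44. In a free market, 201 - 3P = 2P - 44 gives the equilibrium P* = 49, Q* = 54.
Because the ceiling (40) lies below the market-clearing price, it is binding.
At P = 40: Qd = 201 - 3·40 = 81 and Qs = 2·40 - 44 = 36.
Only 36 units reach the market. On the demand curve, the marginal buyer's willingness to pay at Q = 36 is (201 - 36)/3 = 55.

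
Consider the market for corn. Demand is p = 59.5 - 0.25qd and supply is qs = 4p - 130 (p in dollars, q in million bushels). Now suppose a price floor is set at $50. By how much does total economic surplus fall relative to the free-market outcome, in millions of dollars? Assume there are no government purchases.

64

Rearranging demand gives qd = 238 - 4p. Equilibrium: 238 - 4p = 4p - 130, so 368 = 8p and p* = 46, q* = 54.
Since 50 > 46, the floor is binding.
At p = 50: qd = 238 - 4·50 = 38 and qs = 4·50 - 130 = 70.
Quantity traded falls to 38. At q = 38 the demand price is (238 - 38)/4 = 50 and the supply price is (130 + 38)/4 = 42.
Deadweight loss = ½ · (50 - 42) · (54 - 38) = ½ · 8 · 16 = 64.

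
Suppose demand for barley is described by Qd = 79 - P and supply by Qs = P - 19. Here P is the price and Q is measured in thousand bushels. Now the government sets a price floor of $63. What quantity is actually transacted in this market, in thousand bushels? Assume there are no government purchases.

In a free market, 79 - P = P - 19 gives the equilibrium P* = 49, Q* = 30.
Since 63 > 49, the floor is binding.
At P = 63: Qd = 79 - 63 = 16 and Qs = 63 - 19 = 44.
The quantity actually transacted is the short side, demand: 16.

16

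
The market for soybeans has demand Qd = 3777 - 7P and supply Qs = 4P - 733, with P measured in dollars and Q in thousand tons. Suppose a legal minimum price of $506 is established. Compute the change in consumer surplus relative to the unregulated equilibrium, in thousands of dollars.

-54816

Without the control the market clears where 3777 - 7P = 4P - 733, i.e. P* = 410 and Q* = 907.
The floor of 506 is above the equilibrium price 410, so it binds.
At P = 506: Qd = 3777 - 7·506 = 235 and Qs = 4·506 - 733 = 1291.
Consumer surplus without the control is ½ · (3777/7 - 410) · 907 = 822649/14.
With the floor, consumers buy 235 units at 506, so CS = ½ · (3777/7 - 506) · 235 = 55225/14.
Change in consumer surplus = 55225/14 - 822649/14 = -54816.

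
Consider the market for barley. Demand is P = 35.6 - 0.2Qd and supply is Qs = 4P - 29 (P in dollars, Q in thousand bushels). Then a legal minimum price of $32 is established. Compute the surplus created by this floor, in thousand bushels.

81

Rearranging demand gives Qd = 178 - 5P. In a free market, 178 - 5P = 4P - 29 gives the equilibrium P* = 23, Q* = 63.
Because the floor (32) lies above the market-clearing price, it is binding.
At P = 32: Qd = 178 - 5·32 = 18 and Qs = 4·32 - 29 = 99.
Surplus = Qs - Qd = 99 - 18 = 81.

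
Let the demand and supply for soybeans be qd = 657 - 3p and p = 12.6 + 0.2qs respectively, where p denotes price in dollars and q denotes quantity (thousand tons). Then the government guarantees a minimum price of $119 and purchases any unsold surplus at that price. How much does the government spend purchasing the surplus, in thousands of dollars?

27608

Rearranging supply gives qs = 5p - 63. Setting quantity demanded equal to quantity supplied, 657 - 3p = 5p - 63, gives p* = 90 and q* = 387.
Since 119 > 90, the floor is binding.
At p = 119: qd = 657 - 3·119 = 300 and qs = 5·119 - 63 = 532.
Surplus = qs - qd = 232.
Government expenditure = surplus × support price = 232 × 119 = 27608.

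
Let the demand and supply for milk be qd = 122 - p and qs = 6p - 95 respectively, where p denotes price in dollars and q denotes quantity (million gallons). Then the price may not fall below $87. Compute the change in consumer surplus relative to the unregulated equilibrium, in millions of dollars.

In a free market, 122 - p = 6p - 95 gives the equilibrium p* = 31, q* = 91.
Because the floor (87) lies above the market-clearing price, it is binding.
At p = 87: qd = 122 - 87 = 35 and qs = 6·87 - 95 = 427.
Consumer surplus without the control is ½ · (122 - 31) · 91 = 4140.5.
With the floor, consumers buy 35 units at 87, so CS = ½ · (122 - 87) · 35 = 612.5.
Change in consumer surplus = 612.5 - 4140.5 = -3528.

-3528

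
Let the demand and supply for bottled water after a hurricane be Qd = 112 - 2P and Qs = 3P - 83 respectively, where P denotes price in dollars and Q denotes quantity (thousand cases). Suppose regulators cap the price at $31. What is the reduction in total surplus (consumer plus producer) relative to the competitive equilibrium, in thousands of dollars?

Without the control the market clears where 112 - 2P = 3P - 83, i.e. P* = 39 and Q* = 34.
Because the ceiling (31) lies below the market-clearing price, it is binding.
At P = 31: Qd = 112 - 2·31 = 50 and Qs = 3·31 - 83 = 10.
Quantity traded falls to 10. At Q = 10 the demand price is (112 - 10)/2 = 51 and the supply price is (83 + 10)/3 = 31.
Deadweight loss = ½ · (51 - 31) · (34 - 10) = ½ · 20 · 24 = 240.

240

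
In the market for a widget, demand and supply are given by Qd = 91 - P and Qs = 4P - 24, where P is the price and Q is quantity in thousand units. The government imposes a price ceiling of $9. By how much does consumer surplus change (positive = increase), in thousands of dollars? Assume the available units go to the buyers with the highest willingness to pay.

-1400

Equilibrium: 91 - P = 4P - 24, so 115 = 5P and P* = 23, Q* = 68.
The ceiling of 9 is below the equilibrium price 23, so it binds.
At P = 9: Qd = 91 - 9 = 82 and Qs = 4·9 - 24 = 12.
Consumer surplus without the control is ½ · (91 - 23) · 68 = 2312.
With the ceiling, 12 units are sold at 9 (assume they go to the highest-value buyers). The demand price at Q = 12 is 79, so CS = ½ · [(91 - 9) + (79 - 9)] · 12 = 912.
Change in consumer surplus = 912 - 2312 = -1400.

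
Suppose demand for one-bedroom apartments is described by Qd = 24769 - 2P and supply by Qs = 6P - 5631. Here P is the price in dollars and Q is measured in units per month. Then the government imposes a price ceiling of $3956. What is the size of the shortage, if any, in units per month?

0

Equilibrium: 24769 - 2P = 6P - 5631, so 30400 = 8P and P* = 3800, Q* = 17169.
The ceiling of 3956 is above the equilibrium price 3800, so it is not binding; the market clears at P* = 3800, Q* = 17169.
Since the control does not bind, there is no shortage.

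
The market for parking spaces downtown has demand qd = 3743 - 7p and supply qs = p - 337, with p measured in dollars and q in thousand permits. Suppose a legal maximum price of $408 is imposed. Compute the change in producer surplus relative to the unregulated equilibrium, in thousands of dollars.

-12444

Setting quantity demanded equal to quantity supplied, 3743 - 7p = p - 337, gives p* = 510 and q* = 173.
The ceiling of 408 is below the equilibrium price 510, so it binds.
At p = 408: qd = 3743 - 7·408 = 887 and qs = 408 - 337 = 71.
Producer surplus without the control is ½ · (510 - 337) · 173 = 14964.5.
With the ceiling, producers sell 71 units at 408, so PS = ½ · (408 - 337) · 71 = 2520.5.
Change in producer surplus = 2520.5 - 14964.5 = -12444.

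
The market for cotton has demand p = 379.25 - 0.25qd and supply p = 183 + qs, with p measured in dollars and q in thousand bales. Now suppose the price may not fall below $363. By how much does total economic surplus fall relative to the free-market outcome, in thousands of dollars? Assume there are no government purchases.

Rearranging demand gives qd = 1517 - 4p; rearranging supply gives qs = p - 183. Equilibrium: 1517 - 4p = p - 183, so 1700 = 5p and p* = 340, q* = 157.
Because the floor (363) lies above the market-clearing price, it is binding.
At p = 363: qd = 1517 - 4·363 = 65 and qs = 363 - 183 = 180.
Quantity traded falls to 65. At q = 65 the demand price is (1517 - 65)/4 = 363 and the supply price is 183 + 65 = 248.
Deadweight loss = ½ · (363 - 248) · (157 - 65) = ½ · 115 · 92 = 5290.

5290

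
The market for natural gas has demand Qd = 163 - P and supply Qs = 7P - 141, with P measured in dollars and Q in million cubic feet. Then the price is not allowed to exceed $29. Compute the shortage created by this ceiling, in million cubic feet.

In a free market, 163 - P = 7P - 141 gives the equilibrium P* = 38, Q* = 125.
The ceiling of 29 is below the equilibrium price 38, so it binds.
At P = 29: Qd = 163 - 29 = 134 and Qs = 7·29 - 141 = 62.
Shortage = Qd - Qs = 134 - 62 = 72.

72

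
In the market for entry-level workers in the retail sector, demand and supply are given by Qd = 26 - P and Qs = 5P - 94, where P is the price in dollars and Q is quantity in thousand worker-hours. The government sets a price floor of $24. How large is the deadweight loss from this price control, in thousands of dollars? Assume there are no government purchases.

9.6

Equilibrium: 26 - P = 5P - 94, so 120 = 6P and P* = 20, Q* = 6.
Since 24 > 20, the floor is binding.
At P = 24: Qd = 26 - 24 = 2 and Qs = 5·24 - 94 = 26.
Quantity traded falls to 2. At Q = 2 the demand price is 26 - 2 = 24 and the supply price is (94 + 2)/5 = 19.2.
Deadweight loss = ½ · (24 - 19.2) · (6 - 2) = ½ · 4.8 · 4 = 9.6.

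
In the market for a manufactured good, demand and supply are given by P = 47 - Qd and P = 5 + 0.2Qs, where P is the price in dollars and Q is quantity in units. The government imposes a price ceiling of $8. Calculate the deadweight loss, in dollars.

240

Rearranging demand gives Qd = 47 - P; rearranging supply gives Qs = 5P - 25. Equilibrium: 47 - P = 5P - 25, so 72 = 6P and P* = 12, Q* = 35.
The ceiling of 8 is below the equilibrium price 12, so it binds.
At P = 8: Qd = 47 - 8 = 39 and Qs = 5·8 - 25 = 15.
Quantity traded falls to 15. At Q = 15 the demand price is 47 - 15 = 32 and the supply price is (25 + 15)/5 = 8.
Deadweight loss = ½ · (32 - 8) · (35 - 15) = ½ · 24 · 20 = 240.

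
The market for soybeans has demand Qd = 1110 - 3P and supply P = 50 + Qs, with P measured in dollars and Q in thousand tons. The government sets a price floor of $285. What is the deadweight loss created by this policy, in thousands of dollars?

Rearranging supply gives Qs = P - 50. Without the control the market clears where 1110 - 3P = P - 50, i.e. P* = 290 and Q* = 240.
Since 285 is below P* = 290, the floor does not bind and the free-market outcome prevails.
Since the control does not bind, no trades are prevented and deadweight loss is zero.

0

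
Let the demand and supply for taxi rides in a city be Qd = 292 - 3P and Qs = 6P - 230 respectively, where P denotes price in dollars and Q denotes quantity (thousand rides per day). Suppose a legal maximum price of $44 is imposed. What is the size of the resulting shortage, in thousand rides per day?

126

Setting quantity demanded equal to quantity supplied, 292 - 3P = 6P - 230, gives P* = 58 and Q* = 118.
The ceiling of 44 is below the equilibrium price 58, so it binds.
At P = 44: Qd = 292 - 3·44 = 160 and Qs = 6·44 - 230 = 34.
Shortage = Qd - Qs = 160 - 34 = 126.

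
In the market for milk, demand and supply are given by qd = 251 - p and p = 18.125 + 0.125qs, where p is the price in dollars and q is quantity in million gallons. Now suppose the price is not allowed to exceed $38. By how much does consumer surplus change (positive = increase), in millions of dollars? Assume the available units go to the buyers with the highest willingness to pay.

-198

Rearranging supply gives qs = 8p - 145. Without the control the market clears where 251 - p = 8p - 145, i.e. p* = 44 and q* = 207.
The ceiling of 38 is below the equilibrium price 44, so it binds.
At p = 38: qd = 251 - 38 = 213 and qs = 8·38 - 145 = 159.
Consumer surplus without the control is ½ · (251 - 44) · 207 = 21424.5.
With the ceiling, 159 units are sold at 38 (assume they go to the highest-value buyers). The demand price at q = 159 is 92, so CS = ½ · [(251 - 38) + (92 - 38)] · 159 = 21226.5.
Change in consumer surplus = 21226.5 - 21424.5 = -198.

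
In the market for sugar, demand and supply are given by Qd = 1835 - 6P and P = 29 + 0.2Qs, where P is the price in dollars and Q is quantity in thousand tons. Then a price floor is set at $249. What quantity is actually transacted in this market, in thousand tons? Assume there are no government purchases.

Rearranging supply gives Qs = 5P - 145. Equilibrium: 1835 - 6P = 5P - 145, so 1980 = 11P and P* = 180, Q* = 755.
Since 249 > 180, the floor is binding.
At P = 249: Qd = 1835 - 6·249 = 341 and Qs = 5·249 - 145 = 1100.
The quantity actually transacted is the short side, demand: 341.

341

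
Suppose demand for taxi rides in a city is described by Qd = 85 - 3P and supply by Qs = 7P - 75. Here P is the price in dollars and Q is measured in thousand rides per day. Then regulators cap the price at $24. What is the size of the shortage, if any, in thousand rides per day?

0

Without the control the market clears where 85 - 3P = 7P - 75, i.e. P* = 16 and Q* = 37.
Since 24 is above P* = 16, the ceiling does not bind and the free-market outcome prevails.
Since the control does not bind, there is no shortage.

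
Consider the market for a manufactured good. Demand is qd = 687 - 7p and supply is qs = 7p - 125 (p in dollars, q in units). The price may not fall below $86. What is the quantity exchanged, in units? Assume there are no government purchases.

85

Equilibrium: 687 - 7p = 7p - 125, so 812 = 14p and p* = 58, q* = 281.
The floor of 86 is above the equilibrium price 58, so it binds.
At p = 86: qd = 687 - 7·86 = 85 and qs = 7·86 - 125 = 477.
The quantity actually transacted is the short side, demand: 85.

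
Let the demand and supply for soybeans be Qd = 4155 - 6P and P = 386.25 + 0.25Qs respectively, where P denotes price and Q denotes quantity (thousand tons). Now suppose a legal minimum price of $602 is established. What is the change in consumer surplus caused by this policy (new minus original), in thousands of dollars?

Rearranging supply gives Qs = 4P - 1545. Setting quantity demanded equal to quantity supplied, 4155 - 6P = 4P - 1545, gives P* = 570 and Q* = 735.
The floor of 602 is above the equilibrium price 570, so it binds.
At P = 602: Qd = 4155 - 6·602 = 543 and Qs = 4·602 - 1545 = 863.
Consumer surplus without the control is ½ · (692.5 - 570) · 735 = 45018.75.
With the floor, consumers buy 543 units at 602, so CS = ½ · (692.5 - 602) · 543 = 24570.75.
Change in consumer surplus = 24570.75 - 45018.75 = -20448.

-20448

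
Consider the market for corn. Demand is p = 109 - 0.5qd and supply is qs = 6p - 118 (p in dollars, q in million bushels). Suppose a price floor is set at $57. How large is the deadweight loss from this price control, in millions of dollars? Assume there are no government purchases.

300

Rearranging demand gives qd = 218 - 2p. Setting quantity demanded equal to quantity supplied, 218 - 2p = 6p - 118, gives p* = 42 and q* = 134.
The floor of 57 is above the equilibrium price 42, so it binds.
At p = 57: qd = 218 - 2·57 = 104 and qs = 6·57 - 118 = 224.
Quantity traded falls to 104. At q = 104 the demand price is (218 - 104)/2 = 57 and the supply price is (118 + 104)/6 = 37.
Deadweight loss = ½ · (57 - 37) · (134 - 104) = ½ · 20 · 30 = 300.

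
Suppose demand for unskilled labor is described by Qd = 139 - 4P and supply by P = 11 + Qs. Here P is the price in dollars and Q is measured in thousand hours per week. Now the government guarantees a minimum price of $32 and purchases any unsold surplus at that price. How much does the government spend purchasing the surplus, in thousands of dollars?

Rearranging supply gives Qs = P - 11. Setting quantity demanded equal to quantity supplied, 139 - 4P = P - 11, gives P* = 30 and Q* = 19.
Since 32 > 30, the floor is binding.
At P = 32: Qd = 139 - 4·32 = 11 and Qs = 32 - 11 = 21.
Surplus = Qs - Qd = 10.
Government expenditure = surplus × support price = 10 × 32 = 320.

320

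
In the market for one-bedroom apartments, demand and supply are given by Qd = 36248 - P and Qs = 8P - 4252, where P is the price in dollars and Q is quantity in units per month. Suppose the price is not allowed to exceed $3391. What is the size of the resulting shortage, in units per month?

9981

Setting quantity demanded equal to quantity supplied, 36248 - P = 8P - 4252, gives P* = 4500 and Q* = 31748.
The ceiling of 3391 is below the equilibrium price 4500, so it binds.
At P = 3391: Qd = 36248 - 3391 = 32857 and Qs = 8·3391 - 4252 = 22876.
Shortage = Qd - Qs = 32857 - 22876 = 9981.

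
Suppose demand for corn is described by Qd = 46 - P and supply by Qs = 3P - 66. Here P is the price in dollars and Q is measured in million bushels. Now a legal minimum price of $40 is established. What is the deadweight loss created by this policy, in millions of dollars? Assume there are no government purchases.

Without the control the market clears where 46 - P = 3P - 66, i.e. P* = 28 and Q* = 18.
Because the floor (40) lies above the market-clearing price, it is binding.
At P = 40: Qd = 46 - 40 = 6 and Qs = 3·40 - 66 = 54.
Quantity traded falls to 6. At Q = 6 the demand price is 46 - 6 = 40 and the supply price is (66 + 6)/3 = 24.
Deadweight loss = ½ · (40 - 24) · (18 - 6) = ½ · 16 · 12 = 96.

96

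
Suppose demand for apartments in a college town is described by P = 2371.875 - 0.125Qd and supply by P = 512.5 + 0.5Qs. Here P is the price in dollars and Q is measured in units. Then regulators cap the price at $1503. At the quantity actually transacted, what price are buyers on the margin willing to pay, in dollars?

Rearranging demand gives Qd = 18975 - 8P; rearranging supply gives Qs = 2P - 1025. In a free market, 18975 - 8P = 2P - 1025 gives the equilibrium P* = 2000, Q* = 2975.
The ceiling of 1503 is below the equilibrium price 2000, so it binds.
At P = 1503: Qd = 18975 - 8·1503 = 6951 and Qs = 2·1503 - 1025 = 1981.
Only 1981 units reach the market. On the demand curve, the marginal buyer's willingness to pay at Q = 1981 is (18975 - 1981)/8 = 2124.25.

2124.25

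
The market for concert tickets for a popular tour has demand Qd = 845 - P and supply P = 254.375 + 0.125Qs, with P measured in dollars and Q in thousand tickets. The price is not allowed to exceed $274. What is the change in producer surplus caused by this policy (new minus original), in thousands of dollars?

Rearranging supply gives Qs = 8P - 2035. In a free market, 845 - P = 8P - 2035 gives the equilibrium P* = 320, Q* = 525.
The ceiling of 274 is below the equilibrium price 320, so it binds.
At P = 274: Qd = 845 - 274 = 571 and Qs = 8·274 - 2035 = 157.
Producer surplus without the control is ½ · (320 - 254.375) · 525 = 17226.5625.
With the ceiling, producers sell 157 units at 274, so PS = ½ · (274 - 254.375) · 157 = 1540.5625.
Change in producer surplus = 1540.5625 - 17226.5625 = -15686.

-15686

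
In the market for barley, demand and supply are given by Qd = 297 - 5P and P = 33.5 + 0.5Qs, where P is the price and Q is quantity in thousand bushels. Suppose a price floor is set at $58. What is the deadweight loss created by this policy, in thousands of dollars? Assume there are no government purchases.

315

Rearranging supply gives Qs = 2P - 67. Setting quantity demanded equal to quantity supplied, 297 - 5P = 2P - 67, gives P* = 52 and Q* = 37.
Because the floor (58) lies above the market-clearing price, it is binding.
At P = 58: Qd = 297 - 5·58 = 7 and Qs = 2·58 - 67 = 49.
Quantity traded falls to 7. At Q = 7 the demand price is (297 - 7)/5 = 58 and the supply price is (67 + 7)/2 = 37.
Deadweight loss = ½ · (58 - 37) · (37 - 7) = ½ · 21 · 30 = 315.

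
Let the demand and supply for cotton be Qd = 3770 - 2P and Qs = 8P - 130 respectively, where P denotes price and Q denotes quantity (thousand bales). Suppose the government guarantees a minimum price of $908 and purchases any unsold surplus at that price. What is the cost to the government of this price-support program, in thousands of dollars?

4703440

Without the control the market clears where 3770 - 2P = 8P - 130, i.e. P* = 390 and Q* = 2990.
Because the floor (908) lies above the market-clearing price, it is binding.
At P = 908: Qd = 3770 - 2·908 = 1954 and Qs = 8·908 - 130 = 7134.
Surplus = Qs - Qd = 5180.
Government expenditure = surplus × support price = 5180 × 908 = 4703440.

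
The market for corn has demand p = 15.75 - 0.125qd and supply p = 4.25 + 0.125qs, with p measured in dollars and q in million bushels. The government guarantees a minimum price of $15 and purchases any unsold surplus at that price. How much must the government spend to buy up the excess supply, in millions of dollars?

Rearranging demand gives qd = 126 - 8p; rearranging supply gives qs = 8p - 34. Setting quantity demanded equal to quantity supplied, 126 - 8p = 8p - 34, gives p* = 10 and q* = 46.
The floor of 15 is above the equilibrium price 10, so it binds.
At p = 15: qd = 126 - 8·15 = 6 and qs = 8·15 - 34 = 86.
Surplus = qs - qd = 80.
Government expenditure = surplus × support price = 80 × 15 = 1200.

1200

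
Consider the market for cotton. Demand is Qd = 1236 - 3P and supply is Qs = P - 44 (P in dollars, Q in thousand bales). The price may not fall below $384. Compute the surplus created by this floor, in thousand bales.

256

Without the control the market clears where 1236 - 3P = P - 44, i.e. P* = 320 and Q* = 276.
Since 384 > 320, the floor is binding.
At P = 384: Qd = 1236 - 3·384 = 84 and Qs = 384 - 44 = 340.
Surplus = Qs - Qd = 340 - 84 = 256.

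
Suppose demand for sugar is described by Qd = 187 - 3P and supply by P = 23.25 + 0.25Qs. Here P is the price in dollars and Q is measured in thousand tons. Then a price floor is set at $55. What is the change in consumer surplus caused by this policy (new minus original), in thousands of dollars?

Rearranging supply gives Qs = 4P - 93. Without the control the market clears where 187 - 3P = 4P - 93, i.e. P* = 40 and Q* = 67.
Since 55 > 40, the floor is binding.
At P = 55: Qd = 187 - 3·55 = 22 and Qs = 4·55 - 93 = 127.
Consumer surplus without the control is ½ · (187/3 - 40) · 67 = 4489/6.
With the floor, consumers buy 22 units at 55, so CS = ½ · (187/3 - 55) · 22 = 242/3.
Change in consumer surplus = 242/3 - 4489/6 = -667.5.

-667.5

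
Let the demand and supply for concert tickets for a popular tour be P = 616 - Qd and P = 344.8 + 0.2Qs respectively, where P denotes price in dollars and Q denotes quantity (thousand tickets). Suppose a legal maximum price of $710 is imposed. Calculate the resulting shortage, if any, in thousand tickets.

0

Rearranging demand gives Qd = 616 - P; rearranging supply gives Qs = 5P - 1724. In a free market, 616 - P = 5P - 1724 gives the equilibrium P* = 390, Q* = 226.
The ceiling of 710 is above the equilibrium price 390, so it is not binding; the market clears at P* = 390, Q* = 226.
Since the control does not bind, there is no shortage.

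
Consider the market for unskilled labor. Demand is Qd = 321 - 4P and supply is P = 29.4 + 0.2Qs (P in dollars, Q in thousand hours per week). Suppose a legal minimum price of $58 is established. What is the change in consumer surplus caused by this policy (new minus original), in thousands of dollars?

-606

Rearranging supply gives Qs = 5P - 147. In a free market, 321 - 4P = 5P - 147 gives the equilibrium P* = 52, Q* = 113.
The floor of 58 is above the equilibrium price 52, so it binds.
At P = 58: Qd = 321 - 4·58 = 89 and Qs = 5·58 - 147 = 143.
Consumer surplus without the control is ½ · (80.25 - 52) · 113 = 1596.125.
With the floor, consumers buy 89 units at 58, so CS = ½ · (80.25 - 58) · 89 = 990.125.
Change in consumer surplus = 990.125 - 1596.125 = -606.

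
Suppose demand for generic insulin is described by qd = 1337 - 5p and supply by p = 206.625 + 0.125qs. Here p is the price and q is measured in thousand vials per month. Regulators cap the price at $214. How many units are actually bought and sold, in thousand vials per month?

59

Rearranging supply gives qs = 8p - 1653. In a free market, 1337 - 5p = 8p - 1653 gives the equilibrium p* = 230, q* = 187.
The ceiling of 214 is below the equilibrium price 230, so it binds.
At p = 214: qd = 1337 - 5·214 = 267 and qs = 8·214 - 1653 = 59.
The quantity actually transacted is the short side, supply: 59.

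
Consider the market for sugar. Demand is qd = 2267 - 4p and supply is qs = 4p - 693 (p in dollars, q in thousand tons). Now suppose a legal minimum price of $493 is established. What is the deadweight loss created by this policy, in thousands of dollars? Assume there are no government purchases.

Without the control the market clears where 2267 - 4p = 4p - 693, i.e. p* = 370 and q* = 787.
Because the floor (493) lies above the market-clearing price, it is binding.
At p = 493: qd = 2267 - 4·493 = 295 and qs = 4·493 - 693 = 1279.
Quantity traded falls to 295. At q = 295 the demand price is (2267 - 295)/4 = 493 and the supply price is (693 + 295)/4 = 247.
Deadweight loss = ½ · (493 - 247) · (787 - 295) = ½ · 246 · 492 = 60516.

60516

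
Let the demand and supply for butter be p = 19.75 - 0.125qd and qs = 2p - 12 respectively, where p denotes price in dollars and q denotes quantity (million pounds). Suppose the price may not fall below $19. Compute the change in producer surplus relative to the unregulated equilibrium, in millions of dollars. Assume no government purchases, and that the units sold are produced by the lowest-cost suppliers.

-52

Rearranging demand gives qd = 158 - 8p. Without the control the market clears where 158 - 8p = 2p - 12, i.e. p* = 17 and q* = 22.
Because the floor (19) lies above the market-clearing price, it is binding.
At p = 19: qd = 158 - 8·19 = 6 and qs = 2·19 - 12 = 26.
Producer surplus without the control is ½ · (17 - 6) · 22 = 121.
With the floor, 6 units are sold at 19. The supply price at q = 6 is 9, so PS = ½ · [(19 - 6) + (19 - 9)] · 6 = 69.
Change in producer surplus = 69 - 121 = -52.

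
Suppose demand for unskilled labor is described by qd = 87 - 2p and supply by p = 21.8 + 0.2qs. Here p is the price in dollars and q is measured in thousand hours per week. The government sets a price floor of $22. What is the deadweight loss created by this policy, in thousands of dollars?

0

Rearranging supply gives qs = 5p - 109. Equilibrium: 87 - 2p = 5p - 109, so 196 = 7p and p* = 28, q* = 31.
Since 22 is below p* = 28, the floor does not bind and the free-market outcome prevails.
Since the control does not bind, no trades are prevented and deadweight loss is zero.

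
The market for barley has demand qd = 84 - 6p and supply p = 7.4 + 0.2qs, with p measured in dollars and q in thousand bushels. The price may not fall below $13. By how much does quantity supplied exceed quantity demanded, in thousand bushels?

22

Rearranging supply gives qs = 5p - 37. Equilibrium: 84 - 6p = 5p - 37, so 121 = 11p and p* = 11, q* = 18.
The floor of 13 is above the equilibrium price 11, so it binds.
At p = 13: qd = 84 - 6·13 = 6 and qs = 5·13 - 37 = 28.
Surplus = qs - qd = 28 - 6 = 22.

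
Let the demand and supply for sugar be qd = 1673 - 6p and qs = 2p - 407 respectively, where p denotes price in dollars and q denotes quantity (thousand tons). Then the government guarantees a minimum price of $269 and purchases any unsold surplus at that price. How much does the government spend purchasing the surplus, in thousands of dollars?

Equilibrium: 1673 - 6p = 2p - 407, so 2080 = 8p and p* = 260, q* = 113.
Since 269 > 260, the floor is binding.
At p = 269: qd = 1673 - 6·269 = 59 and qs = 2·269 - 407 = 131.
Surplus = qs - qd = 72.
Government expenditure = surplus × support price = 72 × 269 = 19368.

19368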